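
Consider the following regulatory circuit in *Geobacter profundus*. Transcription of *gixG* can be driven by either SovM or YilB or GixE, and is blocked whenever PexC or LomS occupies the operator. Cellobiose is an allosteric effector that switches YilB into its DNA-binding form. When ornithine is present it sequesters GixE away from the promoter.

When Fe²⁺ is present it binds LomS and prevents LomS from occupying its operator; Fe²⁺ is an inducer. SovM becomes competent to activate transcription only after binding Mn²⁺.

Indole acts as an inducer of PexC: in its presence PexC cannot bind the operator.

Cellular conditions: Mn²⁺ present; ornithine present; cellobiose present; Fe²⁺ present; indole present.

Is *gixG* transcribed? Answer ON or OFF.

ON

Indole is present, so PexC is inactive.
Fe²⁺ is present, so LomS is inactive.
Mn²⁺ is present, so SovM is active.
Cellobiose is present, so YilB is active.
Ornithine is present, so GixE is inactive.
Activator SovM is present, so *gixG* is transcribed.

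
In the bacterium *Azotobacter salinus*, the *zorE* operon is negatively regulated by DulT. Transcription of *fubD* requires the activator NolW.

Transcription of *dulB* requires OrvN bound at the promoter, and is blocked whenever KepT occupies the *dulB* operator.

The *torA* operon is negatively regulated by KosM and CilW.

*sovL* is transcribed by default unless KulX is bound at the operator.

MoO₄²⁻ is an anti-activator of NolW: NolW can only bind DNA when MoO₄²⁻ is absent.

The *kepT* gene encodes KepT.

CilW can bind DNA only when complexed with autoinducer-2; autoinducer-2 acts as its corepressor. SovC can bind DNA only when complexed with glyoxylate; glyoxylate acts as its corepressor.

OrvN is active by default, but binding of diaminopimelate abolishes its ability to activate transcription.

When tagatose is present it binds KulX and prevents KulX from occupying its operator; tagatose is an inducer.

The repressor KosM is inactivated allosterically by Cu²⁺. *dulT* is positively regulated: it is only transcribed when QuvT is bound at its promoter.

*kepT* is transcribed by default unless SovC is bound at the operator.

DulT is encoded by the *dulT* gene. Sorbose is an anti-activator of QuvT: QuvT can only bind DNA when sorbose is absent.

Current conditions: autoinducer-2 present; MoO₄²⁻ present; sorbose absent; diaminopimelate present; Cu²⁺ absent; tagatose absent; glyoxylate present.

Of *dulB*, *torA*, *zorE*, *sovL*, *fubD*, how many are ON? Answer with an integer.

Glyoxylate is present, so SovC is active.
With repressor SovC bound, *kepT* is not transcribed.
So KepT is not produced.
Diaminopimelate is present, so OrvN is inactive.
Required activator OrvN is absent, so *dulB* is not transcribed.
→ *dulB* is OFF.
Cu²⁺ is absent, so KosM is active.
Autoinducer-2 is present, so CilW is active.
With repressor KosM bound, *torA* is not transcribed.
→ *torA* is OFF.
Sorbose is absent, so QuvT is active.
No repressor is bound and QuvT is active, so *dulT* is transcribed.
So DulT is produced and active.
With repressor DulT bound, *zorE* is not transcribed.
→ *zorE* is OFF.
Tagatose is absent, so KulX is active.
With repressor KulX bound, *sovL* is not transcribed.
→ *sovL* is OFF.
MoO₄²⁻ is present, so NolW is inactive.
Required activator NolW is absent, so *fubD* is not transcribed.
→ *fubD* is OFF.
0 of the 5 genes are transcribed.

0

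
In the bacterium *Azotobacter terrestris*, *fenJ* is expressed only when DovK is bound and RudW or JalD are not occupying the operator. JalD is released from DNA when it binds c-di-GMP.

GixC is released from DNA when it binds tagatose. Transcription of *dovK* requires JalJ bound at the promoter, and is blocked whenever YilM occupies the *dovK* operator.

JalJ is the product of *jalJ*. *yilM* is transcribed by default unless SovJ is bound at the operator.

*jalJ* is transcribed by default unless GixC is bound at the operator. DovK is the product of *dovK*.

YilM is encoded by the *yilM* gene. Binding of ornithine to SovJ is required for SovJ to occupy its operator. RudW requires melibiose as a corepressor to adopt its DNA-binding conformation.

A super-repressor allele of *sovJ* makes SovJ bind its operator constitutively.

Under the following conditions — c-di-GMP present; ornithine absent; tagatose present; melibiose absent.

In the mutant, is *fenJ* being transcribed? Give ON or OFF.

Melibiose is absent, so RudW is inactive.
Tagatose is present, so GixC is inactive.
With no repressor bound, *jalJ* is transcribed.
So JalJ is produced and active.
SovJ is constitutively active in this strain.
With repressor SovJ bound, *yilM* is not transcribed.
So YilM is not produced.
No repressor is bound and JalJ is active, so *dovK* is transcribed.
So DovK is produced and active.
c-di-GMP is present, so JalD is inactive.
No repressor is bound and DovK is active, so *fenJ* is transcribed.

ON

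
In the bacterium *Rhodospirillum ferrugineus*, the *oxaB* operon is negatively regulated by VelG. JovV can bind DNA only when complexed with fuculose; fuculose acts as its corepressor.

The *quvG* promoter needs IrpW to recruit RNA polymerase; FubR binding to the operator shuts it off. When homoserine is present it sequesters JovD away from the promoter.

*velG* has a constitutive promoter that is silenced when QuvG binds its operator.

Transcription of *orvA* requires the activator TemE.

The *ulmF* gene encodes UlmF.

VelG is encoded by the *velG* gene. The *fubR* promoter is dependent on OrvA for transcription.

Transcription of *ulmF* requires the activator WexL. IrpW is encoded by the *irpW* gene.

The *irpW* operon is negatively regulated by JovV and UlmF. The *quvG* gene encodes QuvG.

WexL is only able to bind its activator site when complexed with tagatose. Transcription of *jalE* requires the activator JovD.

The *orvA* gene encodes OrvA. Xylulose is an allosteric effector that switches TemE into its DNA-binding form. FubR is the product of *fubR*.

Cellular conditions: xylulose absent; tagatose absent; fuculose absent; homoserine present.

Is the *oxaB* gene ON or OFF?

ON

Xylulose is absent, so TemE is inactive.
Required activator TemE is absent, so *orvA* is not transcribed.
So OrvA is not produced.
Required activator OrvA is absent, so *fubR* is not transcribed.
So FubR is not produced.
Fuculose is absent, so JovV is inactive.
Tagatose is absent, so WexL is inactive.
Required activator WexL is absent, so *ulmF* is not transcribed.
So UlmF is not produced.
With no repressor bound, *irpW* is transcribed.
So IrpW is produced and active.
No repressor is bound and IrpW is active, so *quvG* is transcribed.
So QuvG is produced and active.
With repressor QuvG bound, *velG* is not transcribed.
So VelG is not produced.
With no repressor bound, *oxaB* is transcribed.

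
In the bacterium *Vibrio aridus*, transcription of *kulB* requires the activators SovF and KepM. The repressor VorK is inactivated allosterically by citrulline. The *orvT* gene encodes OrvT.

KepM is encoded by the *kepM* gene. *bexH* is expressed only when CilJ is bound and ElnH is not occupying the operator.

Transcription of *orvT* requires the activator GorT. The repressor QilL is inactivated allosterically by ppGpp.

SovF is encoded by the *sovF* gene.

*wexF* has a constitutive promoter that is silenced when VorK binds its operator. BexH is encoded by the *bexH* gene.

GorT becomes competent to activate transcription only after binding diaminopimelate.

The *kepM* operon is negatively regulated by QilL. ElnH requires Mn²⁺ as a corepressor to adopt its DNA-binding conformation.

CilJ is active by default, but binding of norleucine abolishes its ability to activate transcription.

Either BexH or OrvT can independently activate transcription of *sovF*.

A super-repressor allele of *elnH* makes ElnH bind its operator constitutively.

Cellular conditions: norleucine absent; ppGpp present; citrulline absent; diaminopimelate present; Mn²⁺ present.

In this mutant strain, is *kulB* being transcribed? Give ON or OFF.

ElnH is constitutively active in this strain.
Norleucine is absent, so CilJ is active.
With repressor ElnH bound, *bexH* is not transcribed.
So BexH is not produced.
Diaminopimelate is present, so GorT is active.
No repressor is bound and GorT is active, so *orvT* is transcribed.
So OrvT is produced and active.
Activator OrvT is present, so *sovF* is transcribed.
So SovF is produced and active.
ppGpp is present, so QilL is inactive.
With no repressor bound, *kepM* is transcribed.
So KepM is produced and active.
No repressor is bound and SovF and KepM are active, so *kulB* is transcribed.

ON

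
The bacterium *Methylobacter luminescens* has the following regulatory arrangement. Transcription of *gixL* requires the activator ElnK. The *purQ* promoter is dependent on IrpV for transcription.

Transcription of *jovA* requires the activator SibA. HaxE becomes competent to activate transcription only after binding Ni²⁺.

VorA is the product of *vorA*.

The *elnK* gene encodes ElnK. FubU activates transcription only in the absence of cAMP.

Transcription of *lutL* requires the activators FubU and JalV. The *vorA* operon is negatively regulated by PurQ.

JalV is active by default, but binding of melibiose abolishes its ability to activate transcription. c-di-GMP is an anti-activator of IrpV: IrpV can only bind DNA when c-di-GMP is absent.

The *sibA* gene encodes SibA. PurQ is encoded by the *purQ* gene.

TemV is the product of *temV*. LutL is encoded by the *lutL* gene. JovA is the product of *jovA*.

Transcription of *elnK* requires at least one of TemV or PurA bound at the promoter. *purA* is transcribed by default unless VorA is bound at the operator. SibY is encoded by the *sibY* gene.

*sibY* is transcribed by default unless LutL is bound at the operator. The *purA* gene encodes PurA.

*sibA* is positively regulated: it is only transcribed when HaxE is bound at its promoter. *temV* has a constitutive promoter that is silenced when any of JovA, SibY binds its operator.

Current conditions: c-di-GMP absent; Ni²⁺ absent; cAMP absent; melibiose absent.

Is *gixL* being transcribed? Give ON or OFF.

ON

Ni²⁺ is absent, so HaxE is inactive.
Required activator HaxE is absent, so *sibA* is not transcribed.
So SibA is not produced.
Required activator SibA is absent, so *jovA* is not transcribed.
So JovA is not produced.
cAMP is absent, so FubU is active.
Melibiose is absent, so JalV is active.
No repressor is bound and FubU and JalV are active, so *lutL* is transcribed.
So LutL is produced and active.
With repressor LutL bound, *sibY* is not transcribed.
So SibY is not produced.
With no repressor bound, *temV* is transcribed.
So TemV is produced and active.
c-di-GMP is absent, so IrpV is active.
No repressor is bound and IrpV is active, so *purQ* is transcribed.
So PurQ is produced and active.
With repressor PurQ bound, *vorA* is not transcribed.
So VorA is not produced.
With no repressor bound, *purA* is transcribed.
So PurA is produced and active.
Activator TemV is present, so *elnK* is transcribed.
So ElnK is produced and active.
No repressor is bound and ElnK is active, so *gixL* is transcribed.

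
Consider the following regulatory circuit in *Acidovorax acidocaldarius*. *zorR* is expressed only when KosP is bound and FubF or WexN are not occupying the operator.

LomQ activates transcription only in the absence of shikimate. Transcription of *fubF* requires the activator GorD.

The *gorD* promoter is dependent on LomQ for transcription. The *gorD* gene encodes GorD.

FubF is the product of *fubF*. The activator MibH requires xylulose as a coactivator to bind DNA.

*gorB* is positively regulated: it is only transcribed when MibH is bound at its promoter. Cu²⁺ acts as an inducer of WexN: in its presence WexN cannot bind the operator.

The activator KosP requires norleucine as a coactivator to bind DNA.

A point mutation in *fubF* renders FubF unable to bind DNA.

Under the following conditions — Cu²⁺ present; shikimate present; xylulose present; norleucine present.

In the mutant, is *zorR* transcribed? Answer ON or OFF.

FubF is non-functional in this strain, so it has no effect.
Norleucine is present, so KosP is active.
Cu²⁺ is present, so WexN is inactive.
No repressor is bound and KosP is active, so *zorR* is transcribed.

ON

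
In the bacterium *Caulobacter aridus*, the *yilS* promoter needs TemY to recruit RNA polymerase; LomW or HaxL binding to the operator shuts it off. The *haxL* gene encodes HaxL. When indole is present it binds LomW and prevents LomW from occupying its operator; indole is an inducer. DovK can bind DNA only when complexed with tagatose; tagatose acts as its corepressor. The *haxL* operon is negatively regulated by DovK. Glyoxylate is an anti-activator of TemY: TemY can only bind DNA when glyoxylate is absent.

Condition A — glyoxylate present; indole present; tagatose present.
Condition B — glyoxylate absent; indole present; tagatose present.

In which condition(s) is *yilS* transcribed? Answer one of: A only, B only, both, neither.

Condition A:
Glyoxylate is present, so TemY is inactive.
Indole is present, so LomW is inactive.
Tagatose is present, so DovK is active.
With repressor DovK bound, *haxL* is not transcribed.
So HaxL is not produced.
Required activator TemY is absent, so *yilS* is not transcribed.
→ *yilS* is OFF in A.
Condition B:
Glyoxylate is absent, so TemY is active.
Indole is present, so LomW is inactive.
Tagatose is present, so DovK is active.
With repressor DovK bound, *haxL* is not transcribed.
So HaxL is not produced.
No repressor is bound and TemY is active, so *yilS* is transcribed.
→ *yilS* is ON in B.

B only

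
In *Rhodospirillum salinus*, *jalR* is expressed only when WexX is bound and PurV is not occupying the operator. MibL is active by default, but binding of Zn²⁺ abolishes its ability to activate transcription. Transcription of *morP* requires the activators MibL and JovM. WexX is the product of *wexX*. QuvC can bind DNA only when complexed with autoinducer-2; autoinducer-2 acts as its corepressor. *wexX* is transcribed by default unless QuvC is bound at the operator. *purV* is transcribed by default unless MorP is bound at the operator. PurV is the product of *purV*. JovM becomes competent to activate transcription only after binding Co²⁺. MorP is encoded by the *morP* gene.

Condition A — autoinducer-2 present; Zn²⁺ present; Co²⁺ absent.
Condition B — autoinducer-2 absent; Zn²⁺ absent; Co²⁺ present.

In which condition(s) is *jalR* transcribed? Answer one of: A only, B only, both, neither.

Condition A:
Autoinducer-2 is present, so QuvC is active.
With repressor QuvC bound, *wexX* is not transcribed.
So WexX is not produced.
Zn²⁺ is present, so MibL is inactive.
Co²⁺ is absent, so JovM is inactive.
Required activator MibL is absent, so *morP* is not transcribed.
So MorP is not produced.
With no repressor bound, *purV* is transcribed.
So PurV is produced and active.
With repressor PurV bound, *jalR* is not transcribed.
→ *jalR* is OFF in A.
Condition B:
Autoinducer-2 is absent, so QuvC is inactive.
With no repressor bound, *wexX* is transcribed.
So WexX is produced and active.
Zn²⁺ is absent, so MibL is active.
Co²⁺ is present, so JovM is active.
No repressor is bound and MibL and JovM are active, so *morP* is transcribed.
So MorP is produced and active.
With repressor MorP bound, *purV* is not transcribed.
So PurV is not produced.
No repressor is bound and WexX is active, so *jalR* is transcribed.
→ *jalR* is ON in B.

B only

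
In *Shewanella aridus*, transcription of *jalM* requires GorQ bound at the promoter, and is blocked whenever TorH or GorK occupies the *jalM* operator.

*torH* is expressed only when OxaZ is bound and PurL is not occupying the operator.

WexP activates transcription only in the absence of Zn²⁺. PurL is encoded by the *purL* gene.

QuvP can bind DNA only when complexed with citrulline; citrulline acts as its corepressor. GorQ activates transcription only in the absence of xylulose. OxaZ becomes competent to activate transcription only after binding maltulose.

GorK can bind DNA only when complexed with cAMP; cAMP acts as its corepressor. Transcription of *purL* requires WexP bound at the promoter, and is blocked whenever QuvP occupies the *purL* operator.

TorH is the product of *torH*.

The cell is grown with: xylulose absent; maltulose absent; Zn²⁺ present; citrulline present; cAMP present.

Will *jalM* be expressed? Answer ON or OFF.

OFF

Maltulose is absent, so OxaZ is inactive.
Citrulline is present, so QuvP is active.
Zn²⁺ is present, so WexP is inactive.
With repressor QuvP bound, *purL* is not transcribed.
So PurL is not produced.
Required activator OxaZ is absent, so *torH* is not transcribed.
So TorH is not produced.
cAMP is present, so GorK is active.
Xylulose is absent, so GorQ is active.
With repressor GorK bound, *jalM* is not transcribed.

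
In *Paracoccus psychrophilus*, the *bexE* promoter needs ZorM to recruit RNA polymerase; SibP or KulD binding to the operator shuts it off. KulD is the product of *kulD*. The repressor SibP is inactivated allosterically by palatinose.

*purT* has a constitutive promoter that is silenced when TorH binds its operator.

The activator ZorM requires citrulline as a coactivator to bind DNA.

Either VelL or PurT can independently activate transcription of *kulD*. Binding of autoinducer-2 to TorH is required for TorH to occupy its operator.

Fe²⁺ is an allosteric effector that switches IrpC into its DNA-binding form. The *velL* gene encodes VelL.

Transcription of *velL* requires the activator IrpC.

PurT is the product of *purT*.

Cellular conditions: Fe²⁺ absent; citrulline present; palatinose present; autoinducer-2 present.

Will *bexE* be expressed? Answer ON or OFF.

ON

Palatinose is present, so SibP is inactive.
Citrulline is present, so ZorM is active.
Fe²⁺ is absent, so IrpC is inactive.
Required activator IrpC is absent, so *velL* is not transcribed.
So VelL is not produced.
Autoinducer-2 is present, so TorH is active.
With repressor TorH bound, *purT* is not transcribed.
So PurT is not produced.
No activator is available at the *kulD* promoter, so *kulD* is not transcribed.
So KulD is not produced.
No repressor is bound and ZorM is active, so *bexE* is transcribed.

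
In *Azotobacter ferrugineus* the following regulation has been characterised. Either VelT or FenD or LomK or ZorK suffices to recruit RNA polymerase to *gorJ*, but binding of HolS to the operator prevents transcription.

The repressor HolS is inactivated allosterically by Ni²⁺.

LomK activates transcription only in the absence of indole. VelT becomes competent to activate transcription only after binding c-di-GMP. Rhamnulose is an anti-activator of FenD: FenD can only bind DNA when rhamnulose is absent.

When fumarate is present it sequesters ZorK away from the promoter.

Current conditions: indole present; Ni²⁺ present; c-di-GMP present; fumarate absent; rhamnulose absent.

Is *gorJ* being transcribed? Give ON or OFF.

ON

c-di-GMP is present, so VelT is active.
Rhamnulose is absent, so FenD is active.
Indole is present, so LomK is inactive.
Fumarate is absent, so ZorK is active.
Ni²⁺ is present, so HolS is inactive.
Activator VelT is present, so *gorJ* is transcribed.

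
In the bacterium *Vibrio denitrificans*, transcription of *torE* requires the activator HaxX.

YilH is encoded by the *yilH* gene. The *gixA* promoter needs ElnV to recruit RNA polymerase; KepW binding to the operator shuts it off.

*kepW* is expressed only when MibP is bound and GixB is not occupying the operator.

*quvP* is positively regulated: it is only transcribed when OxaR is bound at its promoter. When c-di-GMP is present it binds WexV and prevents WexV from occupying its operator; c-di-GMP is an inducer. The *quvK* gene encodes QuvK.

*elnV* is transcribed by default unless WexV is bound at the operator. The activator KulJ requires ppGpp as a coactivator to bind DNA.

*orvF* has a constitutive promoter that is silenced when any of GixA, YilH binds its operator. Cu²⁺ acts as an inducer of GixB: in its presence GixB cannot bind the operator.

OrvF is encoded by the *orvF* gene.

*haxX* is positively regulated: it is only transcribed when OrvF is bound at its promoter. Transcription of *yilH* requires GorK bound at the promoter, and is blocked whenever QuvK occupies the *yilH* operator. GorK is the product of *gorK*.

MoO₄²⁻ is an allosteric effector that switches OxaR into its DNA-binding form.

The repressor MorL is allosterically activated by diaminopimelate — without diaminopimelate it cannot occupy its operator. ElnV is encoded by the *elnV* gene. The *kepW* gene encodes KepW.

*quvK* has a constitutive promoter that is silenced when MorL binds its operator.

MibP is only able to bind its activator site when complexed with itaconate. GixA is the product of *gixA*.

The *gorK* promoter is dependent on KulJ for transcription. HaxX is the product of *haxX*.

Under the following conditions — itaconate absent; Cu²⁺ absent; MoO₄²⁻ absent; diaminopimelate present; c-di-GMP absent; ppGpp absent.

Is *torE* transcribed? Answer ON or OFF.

ON

c-di-GMP is absent, so WexV is active.
With repressor WexV bound, *elnV* is not transcribed.
So ElnV is not produced.
Cu²⁺ is absent, so GixB is active.
Itaconate is absent, so MibP is inactive.
With repressor GixB bound, *kepW* is not transcribed.
So KepW is not produced.
Required activator ElnV is absent, so *gixA* is not transcribed.
So GixA is not produced.
Diaminopimelate is present, so MorL is active.
With repressor MorL bound, *quvK* is not transcribed.
So QuvK is not produced.
ppGpp is absent, so KulJ is inactive.
Required activator KulJ is absent, so *gorK* is not transcribed.
So GorK is not produced.
Required activator GorK is absent, so *yilH* is not transcribed.
So YilH is not produced.
With no repressor bound, *orvF* is transcribed.
So OrvF is produced and active.
No repressor is bound and OrvF is active, so *haxX* is transcribed.
So HaxX is produced and active.
No repressor is bound and HaxX is active, so *torE* is transcribed.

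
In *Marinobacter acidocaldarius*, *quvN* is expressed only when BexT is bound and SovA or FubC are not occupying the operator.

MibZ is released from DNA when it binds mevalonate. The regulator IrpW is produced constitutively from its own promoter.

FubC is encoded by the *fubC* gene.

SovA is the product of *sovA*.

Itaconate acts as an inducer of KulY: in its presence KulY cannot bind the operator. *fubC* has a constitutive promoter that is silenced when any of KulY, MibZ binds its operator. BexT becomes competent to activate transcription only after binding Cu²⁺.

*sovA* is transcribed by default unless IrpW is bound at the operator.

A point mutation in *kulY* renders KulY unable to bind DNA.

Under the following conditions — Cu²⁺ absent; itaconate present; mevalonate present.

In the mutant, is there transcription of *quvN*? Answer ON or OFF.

IrpW is produced constitutively and is active.
With repressor IrpW bound, *sovA* is not transcribed.
So SovA is not produced.
KulY is non-functional in this strain, so it has no effect.
Mevalonate is present, so MibZ is inactive.
With no repressor bound, *fubC* is transcribed.
So FubC is produced and active.
Cu²⁺ is absent, so BexT is inactive.
With repressor FubC bound, *quvN* is not transcribed.

OFF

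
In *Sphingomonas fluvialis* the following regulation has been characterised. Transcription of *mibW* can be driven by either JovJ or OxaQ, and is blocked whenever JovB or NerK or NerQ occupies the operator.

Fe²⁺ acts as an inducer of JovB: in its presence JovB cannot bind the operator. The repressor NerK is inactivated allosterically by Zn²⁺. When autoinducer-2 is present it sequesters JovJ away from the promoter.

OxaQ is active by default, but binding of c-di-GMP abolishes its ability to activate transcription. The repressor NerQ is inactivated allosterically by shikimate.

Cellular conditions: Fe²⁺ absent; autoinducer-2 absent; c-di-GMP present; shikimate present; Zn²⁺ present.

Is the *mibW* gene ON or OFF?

OFF

Fe²⁺ is absent, so JovB is active.
Zn²⁺ is present, so NerK is inactive.
Autoinducer-2 is absent, so JovJ is active.
c-di-GMP is present, so OxaQ is inactive.
Shikimate is present, so NerQ is inactive.
With repressor JovB bound, *mibW* is not transcribed.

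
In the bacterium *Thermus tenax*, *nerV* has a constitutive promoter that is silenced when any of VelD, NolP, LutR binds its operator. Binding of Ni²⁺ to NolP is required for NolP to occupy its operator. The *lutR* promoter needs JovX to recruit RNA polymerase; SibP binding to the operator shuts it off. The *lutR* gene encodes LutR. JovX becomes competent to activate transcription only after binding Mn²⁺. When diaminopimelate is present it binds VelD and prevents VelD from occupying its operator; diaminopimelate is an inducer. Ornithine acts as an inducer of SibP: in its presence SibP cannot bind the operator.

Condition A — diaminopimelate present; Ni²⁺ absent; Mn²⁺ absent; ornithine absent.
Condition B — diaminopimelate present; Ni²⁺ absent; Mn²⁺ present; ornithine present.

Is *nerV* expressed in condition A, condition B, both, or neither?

A only

Condition A:
Diaminopimelate is present, so VelD is inactive.
Ni²⁺ is absent, so NolP is inactive.
Mn²⁺ is absent, so JovX is inactive.
Ornithine is absent, so SibP is active.
With repressor SibP bound, *lutR* is not transcribed.
So LutR is not produced.
With no repressor bound, *nerV* is transcribed.
→ *nerV* is ON in A.
Condition B:
Diaminopimelate is present, so VelD is inactive.
Ni²⁺ is absent, so NolP is inactive.
Mn²⁺ is present, so JovX is active.
Ornithine is present, so SibP is inactive.
No repressor is bound and JovX is active, so *lutR* is transcribed.
So LutR is produced and active.
With repressor LutR bound, *nerV* is not transcribed.
→ *nerV* is OFF in B.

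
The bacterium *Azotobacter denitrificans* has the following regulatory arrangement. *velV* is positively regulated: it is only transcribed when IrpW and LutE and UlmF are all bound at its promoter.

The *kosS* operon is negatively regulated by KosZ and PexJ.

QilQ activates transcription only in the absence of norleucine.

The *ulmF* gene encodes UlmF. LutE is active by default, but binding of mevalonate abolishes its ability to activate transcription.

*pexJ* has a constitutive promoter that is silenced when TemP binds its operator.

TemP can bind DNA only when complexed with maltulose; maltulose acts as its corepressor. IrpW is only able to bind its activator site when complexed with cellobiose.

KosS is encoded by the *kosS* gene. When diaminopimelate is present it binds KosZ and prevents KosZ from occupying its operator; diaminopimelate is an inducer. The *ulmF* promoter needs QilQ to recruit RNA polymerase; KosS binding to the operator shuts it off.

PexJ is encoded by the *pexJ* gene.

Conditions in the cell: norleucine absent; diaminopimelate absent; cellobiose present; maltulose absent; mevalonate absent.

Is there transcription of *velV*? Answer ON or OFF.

Cellobiose is present, so IrpW is active.
Mevalonate is absent, so LutE is active.
Diaminopimelate is absent, so KosZ is active.
Maltulose is absent, so TemP is inactive.
With no repressor bound, *pexJ* is transcribed.
So PexJ is produced and active.
With repressor KosZ bound, *kosS* is not transcribed.
So KosS is not produced.
Norleucine is absent, so QilQ is active.
No repressor is bound and QilQ is active, so *ulmF* is transcribed.
So UlmF is produced and active.
No repressor is bound and IrpW and LutE and UlmF are active, so *velV* is transcribed.

ON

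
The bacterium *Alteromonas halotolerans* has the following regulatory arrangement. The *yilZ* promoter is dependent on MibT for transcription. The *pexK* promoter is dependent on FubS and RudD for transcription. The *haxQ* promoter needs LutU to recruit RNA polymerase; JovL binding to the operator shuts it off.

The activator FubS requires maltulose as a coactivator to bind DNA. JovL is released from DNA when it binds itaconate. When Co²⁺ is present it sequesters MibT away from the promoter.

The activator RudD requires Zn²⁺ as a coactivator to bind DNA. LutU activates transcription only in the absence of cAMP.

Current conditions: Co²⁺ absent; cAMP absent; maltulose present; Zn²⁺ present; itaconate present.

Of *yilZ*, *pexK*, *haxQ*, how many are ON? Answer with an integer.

3

Co²⁺ is absent, so MibT is active.
No repressor is bound and MibT is active, so *yilZ* is transcribed.
→ *yilZ* is ON.
Maltulose is present, so FubS is active.
Zn²⁺ is present, so RudD is active.
No repressor is bound and FubS and RudD are active, so *pexK* is transcribed.
→ *pexK* is ON.
cAMP is absent, so LutU is active.
Itaconate is present, so JovL is inactive.
No repressor is bound and LutU is active, so *haxQ* is transcribed.
→ *haxQ* is ON.
3 of the 3 genes are transcribed.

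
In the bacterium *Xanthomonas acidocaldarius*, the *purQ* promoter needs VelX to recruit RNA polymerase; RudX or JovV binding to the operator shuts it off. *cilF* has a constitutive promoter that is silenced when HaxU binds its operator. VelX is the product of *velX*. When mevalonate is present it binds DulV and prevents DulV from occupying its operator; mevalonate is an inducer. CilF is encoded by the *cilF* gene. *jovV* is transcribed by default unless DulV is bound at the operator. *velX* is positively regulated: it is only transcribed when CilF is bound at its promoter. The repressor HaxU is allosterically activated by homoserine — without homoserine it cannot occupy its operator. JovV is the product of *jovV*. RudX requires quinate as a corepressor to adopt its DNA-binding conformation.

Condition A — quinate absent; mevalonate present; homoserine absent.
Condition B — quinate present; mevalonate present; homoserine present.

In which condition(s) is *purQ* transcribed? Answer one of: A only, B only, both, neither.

neither

Condition A:
Quinate is absent, so RudX is inactive.
Mevalonate is present, so DulV is inactive.
With no repressor bound, *jovV* is transcribed.
So JovV is produced and active.
Homoserine is absent, so HaxU is inactive.
With no repressor bound, *cilF* is transcribed.
So CilF is produced and active.
No repressor is bound and CilF is active, so *velX* is transcribed.
So VelX is produced and active.
With repressor JovV bound, *purQ* is not transcribed.
→ *purQ* is OFF in A.
Condition B:
Quinate is present, so RudX is active.
Mevalonate is present, so DulV is inactive.
With no repressor bound, *jovV* is transcribed.
So JovV is produced and active.
Homoserine is present, so HaxU is active.
With repressor HaxU bound, *cilF* is not transcribed.
So CilF is not produced.
Required activator CilF is absent, so *velX* is not transcribed.
So VelX is not produced.
With repressor RudX bound, *purQ* is not transcribed.
→ *purQ* is OFF in B.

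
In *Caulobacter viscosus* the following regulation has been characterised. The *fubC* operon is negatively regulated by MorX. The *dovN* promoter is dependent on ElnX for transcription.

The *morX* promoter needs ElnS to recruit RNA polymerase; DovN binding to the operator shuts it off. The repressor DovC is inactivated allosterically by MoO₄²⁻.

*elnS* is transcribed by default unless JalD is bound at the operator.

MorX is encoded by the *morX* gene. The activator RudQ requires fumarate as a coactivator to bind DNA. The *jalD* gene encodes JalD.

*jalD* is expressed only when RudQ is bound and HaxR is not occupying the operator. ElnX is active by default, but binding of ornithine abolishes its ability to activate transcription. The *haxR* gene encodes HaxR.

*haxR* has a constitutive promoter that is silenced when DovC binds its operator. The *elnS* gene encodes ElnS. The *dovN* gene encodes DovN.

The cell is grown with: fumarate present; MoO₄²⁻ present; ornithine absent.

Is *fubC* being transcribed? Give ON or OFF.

MoO₄²⁻ is present, so DovC is inactive.
With no repressor bound, *haxR* is transcribed.
So HaxR is produced and active.
Fumarate is present, so RudQ is active.
With repressor HaxR bound, *jalD* is not transcribed.
So JalD is not produced.
With no repressor bound, *elnS* is transcribed.
So ElnS is produced and active.
Ornithine is absent, so ElnX is active.
No repressor is bound and ElnX is active, so *dovN* is transcribed.
So DovN is produced and active.
With repressor DovN bound, *morX* is not transcribed.
So MorX is not produced.
With no repressor bound, *fubC* is transcribed.

ON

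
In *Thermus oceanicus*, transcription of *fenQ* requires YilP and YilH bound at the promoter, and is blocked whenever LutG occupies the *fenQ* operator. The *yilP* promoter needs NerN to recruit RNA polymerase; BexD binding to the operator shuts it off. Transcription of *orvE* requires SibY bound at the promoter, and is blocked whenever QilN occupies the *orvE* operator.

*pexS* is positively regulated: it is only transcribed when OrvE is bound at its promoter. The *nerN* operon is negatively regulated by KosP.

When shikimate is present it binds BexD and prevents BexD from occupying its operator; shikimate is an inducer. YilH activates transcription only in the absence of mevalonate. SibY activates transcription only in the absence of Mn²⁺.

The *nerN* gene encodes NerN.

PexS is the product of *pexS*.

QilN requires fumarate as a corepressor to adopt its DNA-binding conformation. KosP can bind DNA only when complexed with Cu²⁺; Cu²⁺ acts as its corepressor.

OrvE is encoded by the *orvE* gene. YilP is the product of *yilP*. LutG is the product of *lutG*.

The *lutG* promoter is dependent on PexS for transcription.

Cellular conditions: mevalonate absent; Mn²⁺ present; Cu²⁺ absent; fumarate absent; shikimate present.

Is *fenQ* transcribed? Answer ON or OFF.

ON

Mn²⁺ is present, so SibY is inactive.
Fumarate is absent, so QilN is inactive.
Required activator SibY is absent, so *orvE* is not transcribed.
So OrvE is not produced.
Required activator OrvE is absent, so *pexS* is not transcribed.
So PexS is not produced.
Required activator PexS is absent, so *lutG* is not transcribed.
So LutG is not produced.
Cu²⁺ is absent, so KosP is inactive.
With no repressor bound, *nerN* is transcribed.
So NerN is produced and active.
Shikimate is present, so BexD is inactive.
No repressor is bound and NerN is active, so *yilP* is transcribed.
So YilP is produced and active.
Mevalonate is absent, so YilH is active.
No repressor is bound and YilP and YilH are active, so *fenQ* is transcribed.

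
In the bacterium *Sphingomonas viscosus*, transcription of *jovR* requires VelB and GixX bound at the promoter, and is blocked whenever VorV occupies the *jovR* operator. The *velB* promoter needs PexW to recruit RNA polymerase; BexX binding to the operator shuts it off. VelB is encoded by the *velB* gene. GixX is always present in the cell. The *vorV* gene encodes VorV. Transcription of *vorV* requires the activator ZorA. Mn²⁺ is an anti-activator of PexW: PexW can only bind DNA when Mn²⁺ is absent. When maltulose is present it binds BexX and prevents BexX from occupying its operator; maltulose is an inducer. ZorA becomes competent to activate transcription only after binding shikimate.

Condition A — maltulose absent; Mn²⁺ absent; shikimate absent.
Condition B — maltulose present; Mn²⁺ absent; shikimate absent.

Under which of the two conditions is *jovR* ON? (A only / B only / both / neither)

Condition A:
Maltulose is absent, so BexX is active.
Mn²⁺ is absent, so PexW is active.
With repressor BexX bound, *velB* is not transcribed.
So VelB is not produced.
Shikimate is absent, so ZorA is inactive.
Required activator ZorA is absent, so *vorV* is not transcribed.
So VorV is not produced.
GixX is produced constitutively and is active.
Required activator VelB is absent, so *jovR* is not transcribed.
→ *jovR* is OFF in A.
Condition B:
Maltulose is present, so BexX is inactive.
Mn²⁺ is absent, so PexW is active.
No repressor is bound and PexW is active, so *velB* is transcribed.
So VelB is produced and active.
Shikimate is absent, so ZorA is inactive.
Required activator ZorA is absent, so *vorV* is not transcribed.
So VorV is not produced.
GixX is produced constitutively and is active.
No repressor is bound and VelB and GixX are active, so *jovR* is transcribed.
→ *jovR* is ON in B.

B only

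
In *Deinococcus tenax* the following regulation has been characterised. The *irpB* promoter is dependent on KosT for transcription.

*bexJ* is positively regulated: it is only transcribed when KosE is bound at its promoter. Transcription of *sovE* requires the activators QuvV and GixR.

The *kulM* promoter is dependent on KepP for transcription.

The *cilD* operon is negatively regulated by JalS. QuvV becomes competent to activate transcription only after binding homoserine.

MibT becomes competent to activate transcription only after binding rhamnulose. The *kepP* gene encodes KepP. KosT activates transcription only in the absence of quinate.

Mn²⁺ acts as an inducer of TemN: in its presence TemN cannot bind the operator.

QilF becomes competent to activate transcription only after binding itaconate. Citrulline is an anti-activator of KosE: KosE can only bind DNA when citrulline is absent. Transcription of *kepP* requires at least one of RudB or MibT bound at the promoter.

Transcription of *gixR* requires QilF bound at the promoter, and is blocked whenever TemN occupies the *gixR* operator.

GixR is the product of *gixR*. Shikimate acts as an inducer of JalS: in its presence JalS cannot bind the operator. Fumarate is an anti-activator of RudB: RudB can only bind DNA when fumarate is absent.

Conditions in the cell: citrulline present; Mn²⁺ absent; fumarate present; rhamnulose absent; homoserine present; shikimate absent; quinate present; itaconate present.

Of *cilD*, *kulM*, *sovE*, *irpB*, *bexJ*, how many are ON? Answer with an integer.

Shikimate is absent, so JalS is active.
With repressor JalS bound, *cilD* is not transcribed.
→ *cilD* is OFF.
Fumarate is present, so RudB is inactive.
Rhamnulose is absent, so MibT is inactive.
No activator is available at the *kepP* promoter, so *kepP* is not transcribed.
So KepP is not produced.
Required activator KepP is absent, so *kulM* is not transcribed.
→ *kulM* is OFF.
Homoserine is present, so QuvV is active.
Itaconate is present, so QilF is active.
Mn²⁺ is absent, so TemN is active.
With repressor TemN bound, *gixR* is not transcribed.
So GixR is not produced.
Required activator GixR is absent, so *sovE* is not transcribed.
→ *sovE* is OFF.
Quinate is present, so KosT is inactive.
Required activator KosT is absent, so *irpB* is not transcribed.
→ *irpB* is OFF.
Citrulline is present, so KosE is inactive.
Required activator KosE is absent, so *bexJ* is not transcribed.
→ *bexJ* is OFF.
0 of the 5 genes are transcribed.

0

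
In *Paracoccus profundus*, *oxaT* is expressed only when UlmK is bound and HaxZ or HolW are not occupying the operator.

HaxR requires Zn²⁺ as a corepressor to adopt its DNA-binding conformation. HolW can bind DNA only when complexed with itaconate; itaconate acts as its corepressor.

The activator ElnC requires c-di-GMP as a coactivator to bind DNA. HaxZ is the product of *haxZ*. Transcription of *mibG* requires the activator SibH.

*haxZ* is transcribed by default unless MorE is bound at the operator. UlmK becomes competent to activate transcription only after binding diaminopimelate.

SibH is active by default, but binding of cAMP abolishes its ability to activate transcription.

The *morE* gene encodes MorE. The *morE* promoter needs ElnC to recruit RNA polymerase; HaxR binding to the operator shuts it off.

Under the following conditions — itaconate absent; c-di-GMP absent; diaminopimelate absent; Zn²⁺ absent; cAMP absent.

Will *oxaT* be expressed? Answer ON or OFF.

Diaminopimelate is absent, so UlmK is inactive.
c-di-GMP is absent, so ElnC is inactive.
Zn²⁺ is absent, so HaxR is inactive.
Required activator ElnC is absent, so *morE* is not transcribed.
So MorE is not produced.
With no repressor bound, *haxZ* is transcribed.
So HaxZ is produced and active.
Itaconate is absent, so HolW is inactive.
With repressor HaxZ bound, *oxaT* is not transcribed.

OFF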